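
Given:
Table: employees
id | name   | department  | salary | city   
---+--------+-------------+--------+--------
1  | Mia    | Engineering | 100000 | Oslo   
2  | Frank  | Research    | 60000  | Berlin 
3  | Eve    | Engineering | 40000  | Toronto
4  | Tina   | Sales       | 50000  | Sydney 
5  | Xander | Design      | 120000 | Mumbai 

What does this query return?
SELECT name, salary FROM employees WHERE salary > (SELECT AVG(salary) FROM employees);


Subquery: AVG(salary) = 74000.0
Filtering: salary > 74000.0
  Mia (100000) -> MATCH
  Xander (120000) -> MATCH


2 rows:
Mia, 100000
Xander, 120000


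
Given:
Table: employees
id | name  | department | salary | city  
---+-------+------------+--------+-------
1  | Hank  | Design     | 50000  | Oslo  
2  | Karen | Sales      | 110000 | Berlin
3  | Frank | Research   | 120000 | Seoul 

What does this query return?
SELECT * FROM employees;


SELECT * returns all 3 rows with all columns

3 rows:
1, Hank, Design, 50000, Oslo
2, Karen, Sales, 110000, Berlin
3, Frank, Research, 120000, Seoul


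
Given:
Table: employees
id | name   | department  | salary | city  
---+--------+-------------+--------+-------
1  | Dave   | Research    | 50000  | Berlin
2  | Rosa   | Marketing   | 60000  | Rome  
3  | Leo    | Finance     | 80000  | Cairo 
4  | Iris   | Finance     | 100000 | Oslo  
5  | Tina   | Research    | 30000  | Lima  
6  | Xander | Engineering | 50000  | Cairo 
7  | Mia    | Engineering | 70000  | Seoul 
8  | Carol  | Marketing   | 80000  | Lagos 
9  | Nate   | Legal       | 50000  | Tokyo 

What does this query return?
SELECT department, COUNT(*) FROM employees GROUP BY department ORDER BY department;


Assigning each row to its department group:
  Dave -> Research
  Rosa -> Marketing
  Leo -> Finance
  Iris -> Finance
  Tina -> Research
  Xander -> Engineering
  Mia -> Engineering
  Carol -> Marketing
  Nate -> Legal


5 groups:
Engineering, 2
Finance, 2
Legal, 1
Marketing, 2
Research, 2


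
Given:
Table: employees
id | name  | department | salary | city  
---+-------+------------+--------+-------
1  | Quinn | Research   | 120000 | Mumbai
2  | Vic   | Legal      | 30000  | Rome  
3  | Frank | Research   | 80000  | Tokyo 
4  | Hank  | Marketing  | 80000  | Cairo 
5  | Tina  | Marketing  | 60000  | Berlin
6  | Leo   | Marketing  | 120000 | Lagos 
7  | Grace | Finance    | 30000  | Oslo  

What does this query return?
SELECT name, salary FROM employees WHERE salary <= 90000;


Filtering: salary <= 90000
Matching: 5 rows

5 rows:
Vic, 30000
Frank, 80000
Hank, 80000
Tina, 60000
Grace, 30000


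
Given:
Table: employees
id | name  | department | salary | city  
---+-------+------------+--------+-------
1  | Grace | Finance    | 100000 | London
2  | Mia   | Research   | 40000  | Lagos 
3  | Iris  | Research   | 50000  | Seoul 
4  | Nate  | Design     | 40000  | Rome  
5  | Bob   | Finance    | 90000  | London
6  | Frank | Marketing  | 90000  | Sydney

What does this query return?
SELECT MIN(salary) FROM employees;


Salaries: 100000, 40000, 50000, 40000, 90000, 90000
MIN = 40000

40000


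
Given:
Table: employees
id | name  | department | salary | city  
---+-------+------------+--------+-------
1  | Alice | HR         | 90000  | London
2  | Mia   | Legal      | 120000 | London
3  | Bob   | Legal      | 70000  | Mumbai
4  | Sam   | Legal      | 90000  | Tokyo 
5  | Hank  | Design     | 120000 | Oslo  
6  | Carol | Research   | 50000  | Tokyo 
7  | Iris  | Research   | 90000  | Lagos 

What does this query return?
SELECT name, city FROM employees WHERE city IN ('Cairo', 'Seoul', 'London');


Filtering: city IN ('Cairo', 'Seoul', 'London')
Matching: 2 rows

2 rows:
Alice, London
Mia, London


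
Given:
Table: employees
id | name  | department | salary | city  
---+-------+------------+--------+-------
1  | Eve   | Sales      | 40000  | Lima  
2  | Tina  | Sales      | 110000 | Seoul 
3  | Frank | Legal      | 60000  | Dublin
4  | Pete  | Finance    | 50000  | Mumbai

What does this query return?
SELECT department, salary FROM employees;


Projecting columns: department, salary

4 rows:
Sales, 40000
Sales, 110000
Legal, 60000
Finance, 50000


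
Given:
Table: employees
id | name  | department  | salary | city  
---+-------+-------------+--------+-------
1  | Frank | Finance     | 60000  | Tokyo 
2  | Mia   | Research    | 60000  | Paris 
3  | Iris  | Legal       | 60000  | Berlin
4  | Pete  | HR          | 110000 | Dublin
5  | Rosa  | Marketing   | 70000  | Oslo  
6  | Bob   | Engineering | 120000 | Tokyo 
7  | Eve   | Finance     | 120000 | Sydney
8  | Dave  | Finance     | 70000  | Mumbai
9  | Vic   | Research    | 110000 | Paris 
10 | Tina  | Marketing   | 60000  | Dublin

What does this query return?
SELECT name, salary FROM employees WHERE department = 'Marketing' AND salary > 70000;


Filtering: department = 'Marketing' AND salary > 70000
Matching: 0 rows

Empty result set (0 rows)


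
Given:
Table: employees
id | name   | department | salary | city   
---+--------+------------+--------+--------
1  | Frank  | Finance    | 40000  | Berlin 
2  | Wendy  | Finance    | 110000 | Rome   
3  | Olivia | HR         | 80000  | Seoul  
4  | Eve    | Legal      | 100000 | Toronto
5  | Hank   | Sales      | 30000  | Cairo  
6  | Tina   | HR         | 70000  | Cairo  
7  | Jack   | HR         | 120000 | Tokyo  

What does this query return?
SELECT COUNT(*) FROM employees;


COUNT(*) counts all rows

7


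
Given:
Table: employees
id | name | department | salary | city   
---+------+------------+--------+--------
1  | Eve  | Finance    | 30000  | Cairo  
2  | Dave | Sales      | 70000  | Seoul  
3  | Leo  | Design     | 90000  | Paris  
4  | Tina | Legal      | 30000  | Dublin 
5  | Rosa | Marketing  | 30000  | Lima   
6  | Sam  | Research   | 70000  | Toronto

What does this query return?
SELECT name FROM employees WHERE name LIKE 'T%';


LIKE 'T%' matches names starting with 'T'
Matching: 1

1 rows:
Tina


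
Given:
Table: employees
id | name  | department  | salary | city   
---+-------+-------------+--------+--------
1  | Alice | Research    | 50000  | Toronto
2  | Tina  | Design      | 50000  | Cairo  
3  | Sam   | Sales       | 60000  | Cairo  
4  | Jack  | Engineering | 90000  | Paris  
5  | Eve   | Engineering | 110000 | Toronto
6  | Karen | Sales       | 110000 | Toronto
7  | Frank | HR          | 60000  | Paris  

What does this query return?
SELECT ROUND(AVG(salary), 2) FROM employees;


SUM(salary) = 530000
COUNT = 7
ROUND(AVG, 2) = ROUND(530000 / 7, 2) = 75714.29

75714.29


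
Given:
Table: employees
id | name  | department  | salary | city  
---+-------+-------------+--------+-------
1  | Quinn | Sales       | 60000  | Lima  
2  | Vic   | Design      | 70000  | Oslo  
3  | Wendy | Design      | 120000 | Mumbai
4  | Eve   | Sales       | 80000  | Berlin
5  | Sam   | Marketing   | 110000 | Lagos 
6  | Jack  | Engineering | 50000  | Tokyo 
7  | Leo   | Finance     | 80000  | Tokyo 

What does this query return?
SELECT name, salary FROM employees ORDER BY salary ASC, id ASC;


Sorting by salary ASC, then id ASC for ties

7 rows:
Jack, 50000
Quinn, 60000
Vic, 70000
Eve, 80000
Leo, 80000
Sam, 110000
Wendy, 120000


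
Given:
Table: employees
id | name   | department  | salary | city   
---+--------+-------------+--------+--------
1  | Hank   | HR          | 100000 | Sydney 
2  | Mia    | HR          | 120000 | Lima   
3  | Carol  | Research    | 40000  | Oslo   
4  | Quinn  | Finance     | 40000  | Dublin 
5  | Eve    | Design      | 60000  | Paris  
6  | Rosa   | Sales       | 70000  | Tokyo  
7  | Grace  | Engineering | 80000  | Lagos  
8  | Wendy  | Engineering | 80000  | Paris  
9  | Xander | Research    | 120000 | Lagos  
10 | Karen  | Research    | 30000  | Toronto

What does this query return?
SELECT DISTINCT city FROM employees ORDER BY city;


All 'city' values (row order): Sydney, Lima, Oslo, Dublin, Paris, Tokyo, Lagos, Paris, Lagos, Toronto
Removing duplicates leaves 8 unique value(s).

8 values:
Dublin
Lagos
Lima
Oslo
Paris
Sydney
Tokyo
Toronto


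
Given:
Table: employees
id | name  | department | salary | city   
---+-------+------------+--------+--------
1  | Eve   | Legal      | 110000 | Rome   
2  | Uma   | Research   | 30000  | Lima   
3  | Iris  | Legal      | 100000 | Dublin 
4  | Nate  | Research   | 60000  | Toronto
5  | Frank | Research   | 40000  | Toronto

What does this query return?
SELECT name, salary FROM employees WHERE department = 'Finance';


Filtering: department = 'Finance'
Matching rows: 0

Empty result set (0 rows)


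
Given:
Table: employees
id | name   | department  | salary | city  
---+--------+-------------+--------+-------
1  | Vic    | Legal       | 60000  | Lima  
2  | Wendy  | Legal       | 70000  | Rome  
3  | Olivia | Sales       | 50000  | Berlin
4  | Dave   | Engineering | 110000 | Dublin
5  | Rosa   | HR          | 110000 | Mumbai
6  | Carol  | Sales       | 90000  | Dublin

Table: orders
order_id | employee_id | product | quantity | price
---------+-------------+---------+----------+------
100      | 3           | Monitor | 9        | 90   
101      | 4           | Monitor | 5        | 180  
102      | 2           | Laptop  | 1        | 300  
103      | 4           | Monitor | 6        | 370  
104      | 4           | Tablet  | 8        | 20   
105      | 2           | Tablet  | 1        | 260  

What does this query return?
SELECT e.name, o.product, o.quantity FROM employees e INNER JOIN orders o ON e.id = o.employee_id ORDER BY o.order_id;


Joining employees.id = orders.employee_id:
  employee Olivia (id=3) -> order Monitor
  employee Dave (id=4) -> order Monitor
  employee Wendy (id=2) -> order Laptop
  employee Dave (id=4) -> order Monitor
  employee Dave (id=4) -> order Tablet
  employee Wendy (id=2) -> order Tablet


6 rows:
Olivia, Monitor, 9
Dave, Monitor, 5
Wendy, Laptop, 1
Dave, Monitor, 6
Dave, Tablet, 8
Wendy, Tablet, 1


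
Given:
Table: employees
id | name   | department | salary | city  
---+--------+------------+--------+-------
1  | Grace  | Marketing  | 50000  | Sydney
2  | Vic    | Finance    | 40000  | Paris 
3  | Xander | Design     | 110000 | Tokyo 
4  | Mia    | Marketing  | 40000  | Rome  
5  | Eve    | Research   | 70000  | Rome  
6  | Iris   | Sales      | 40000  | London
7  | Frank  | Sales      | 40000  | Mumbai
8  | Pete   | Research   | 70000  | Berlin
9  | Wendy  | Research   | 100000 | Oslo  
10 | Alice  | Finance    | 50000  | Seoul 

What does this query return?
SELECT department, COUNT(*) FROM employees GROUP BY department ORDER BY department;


Assigning each row to its department group:
  Grace -> Marketing
  Vic -> Finance
  Xander -> Design
  Mia -> Marketing
  Eve -> Research
  Iris -> Sales
  Frank -> Sales
  Pete -> Research
  Wendy -> Research
  Alice -> Finance


5 groups:
Design, 1
Finance, 2
Marketing, 2
Research, 3
Sales, 2


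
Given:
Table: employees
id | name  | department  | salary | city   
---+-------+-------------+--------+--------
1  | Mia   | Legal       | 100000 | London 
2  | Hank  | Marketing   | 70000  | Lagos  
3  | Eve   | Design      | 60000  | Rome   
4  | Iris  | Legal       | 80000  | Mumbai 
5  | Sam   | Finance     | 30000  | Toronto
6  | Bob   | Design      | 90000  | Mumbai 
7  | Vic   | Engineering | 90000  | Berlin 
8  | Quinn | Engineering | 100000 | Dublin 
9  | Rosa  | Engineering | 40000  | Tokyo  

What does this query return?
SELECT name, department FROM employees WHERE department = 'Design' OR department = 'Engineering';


Filtering: department = 'Design' OR 'Engineering'
Matching: 5 rows

5 rows:
Eve, Design
Bob, Design
Vic, Engineering
Quinn, Engineering
Rosa, Engineering


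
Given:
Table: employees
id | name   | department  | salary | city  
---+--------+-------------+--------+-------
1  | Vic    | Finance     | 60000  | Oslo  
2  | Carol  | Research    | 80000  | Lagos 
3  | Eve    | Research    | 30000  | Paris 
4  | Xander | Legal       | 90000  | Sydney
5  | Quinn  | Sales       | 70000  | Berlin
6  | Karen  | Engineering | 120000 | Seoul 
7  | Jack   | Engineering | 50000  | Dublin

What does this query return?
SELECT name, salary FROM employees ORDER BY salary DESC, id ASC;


Sorting by salary DESC, then id ASC for ties

7 rows:
Karen, 120000
Xander, 90000
Carol, 80000
Quinn, 70000
Vic, 60000
Jack, 50000
Eve, 30000


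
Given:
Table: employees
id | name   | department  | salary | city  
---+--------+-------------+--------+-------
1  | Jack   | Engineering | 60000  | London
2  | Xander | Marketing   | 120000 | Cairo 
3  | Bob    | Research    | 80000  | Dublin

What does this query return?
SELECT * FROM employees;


SELECT * returns all 3 rows with all columns

3 rows:
1, Jack, Engineering, 60000, London
2, Xander, Marketing, 120000, Cairo
3, Bob, Research, 80000, Dublin


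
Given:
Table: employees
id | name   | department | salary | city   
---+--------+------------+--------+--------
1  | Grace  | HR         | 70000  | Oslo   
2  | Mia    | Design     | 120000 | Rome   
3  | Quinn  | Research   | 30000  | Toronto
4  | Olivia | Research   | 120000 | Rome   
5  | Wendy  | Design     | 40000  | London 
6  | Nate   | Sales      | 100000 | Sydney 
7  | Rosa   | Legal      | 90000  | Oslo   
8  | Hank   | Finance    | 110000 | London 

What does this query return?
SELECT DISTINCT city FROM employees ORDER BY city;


All 'city' values (row order): Oslo, Rome, Toronto, Rome, London, Sydney, Oslo, London
Removing duplicates leaves 5 unique value(s).

5 values:
London
Oslo
Rome
Sydney
Toronto


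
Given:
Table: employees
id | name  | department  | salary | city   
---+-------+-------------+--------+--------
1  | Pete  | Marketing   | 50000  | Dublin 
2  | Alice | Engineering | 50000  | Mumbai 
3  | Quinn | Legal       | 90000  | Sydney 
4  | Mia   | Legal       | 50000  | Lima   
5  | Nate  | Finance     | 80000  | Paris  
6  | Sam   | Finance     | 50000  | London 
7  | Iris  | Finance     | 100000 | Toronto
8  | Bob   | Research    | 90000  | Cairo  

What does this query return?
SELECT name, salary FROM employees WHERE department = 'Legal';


Filtering: department = 'Legal'
Matching rows: 2

2 rows:
Quinn, 90000
Mia, 50000


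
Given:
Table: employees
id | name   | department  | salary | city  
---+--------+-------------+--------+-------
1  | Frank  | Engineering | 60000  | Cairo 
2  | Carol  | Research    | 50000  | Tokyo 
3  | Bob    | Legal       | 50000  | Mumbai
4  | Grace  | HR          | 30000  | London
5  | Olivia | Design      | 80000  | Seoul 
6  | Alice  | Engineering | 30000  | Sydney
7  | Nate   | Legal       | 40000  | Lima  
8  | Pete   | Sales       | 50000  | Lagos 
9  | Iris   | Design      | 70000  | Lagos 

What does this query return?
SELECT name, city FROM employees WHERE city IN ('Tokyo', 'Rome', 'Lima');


Filtering: city IN ('Tokyo', 'Rome', 'Lima')
Matching: 2 rows

2 rows:
Carol, Tokyo
Nate, Lima


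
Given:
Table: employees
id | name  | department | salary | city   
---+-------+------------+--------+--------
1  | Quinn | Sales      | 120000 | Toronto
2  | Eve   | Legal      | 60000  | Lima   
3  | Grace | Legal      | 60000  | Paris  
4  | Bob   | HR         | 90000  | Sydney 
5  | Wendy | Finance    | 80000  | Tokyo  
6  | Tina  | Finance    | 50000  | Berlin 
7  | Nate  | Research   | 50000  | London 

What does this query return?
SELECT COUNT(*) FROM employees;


COUNT(*) counts all rows

7


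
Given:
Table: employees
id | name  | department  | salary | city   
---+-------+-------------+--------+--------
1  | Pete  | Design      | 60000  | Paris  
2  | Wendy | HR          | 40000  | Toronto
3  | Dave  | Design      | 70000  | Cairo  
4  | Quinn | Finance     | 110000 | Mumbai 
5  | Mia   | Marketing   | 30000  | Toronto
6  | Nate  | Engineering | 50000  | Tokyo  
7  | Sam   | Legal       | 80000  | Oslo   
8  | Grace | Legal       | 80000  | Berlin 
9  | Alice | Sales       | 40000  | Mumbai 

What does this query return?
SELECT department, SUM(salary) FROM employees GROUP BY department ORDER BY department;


Summing salary within each department:
  Design: 60000 + 70000 = 130000
  Engineering: 50000 = 50000
  Finance: 110000 = 110000
  HR: 40000 = 40000
  Legal: 80000 + 80000 = 160000
  Marketing: 30000 = 30000
  Sales: 40000 = 40000


7 groups:
Design, 130000
Engineering, 50000
Finance, 110000
HR, 40000
Legal, 160000
Marketing, 30000
Sales, 40000


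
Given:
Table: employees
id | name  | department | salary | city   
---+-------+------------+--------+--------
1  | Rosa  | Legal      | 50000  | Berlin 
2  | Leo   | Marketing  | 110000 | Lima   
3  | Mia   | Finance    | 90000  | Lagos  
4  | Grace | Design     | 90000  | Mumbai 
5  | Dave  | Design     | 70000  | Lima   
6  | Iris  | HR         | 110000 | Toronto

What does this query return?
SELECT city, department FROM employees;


Projecting columns: city, department

6 rows:
Berlin, Legal
Lima, Marketing
Lagos, Finance
Mumbai, Design
Lima, Design
Toronto, HR


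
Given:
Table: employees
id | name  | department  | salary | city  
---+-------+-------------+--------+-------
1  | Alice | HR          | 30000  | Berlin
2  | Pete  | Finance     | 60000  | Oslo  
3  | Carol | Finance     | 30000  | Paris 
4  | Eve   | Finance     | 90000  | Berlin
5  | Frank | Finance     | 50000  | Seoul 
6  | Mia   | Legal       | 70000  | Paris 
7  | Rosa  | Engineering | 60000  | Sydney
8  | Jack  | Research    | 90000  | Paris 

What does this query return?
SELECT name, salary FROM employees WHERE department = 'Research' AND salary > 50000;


Filtering: department = 'Research' AND salary > 50000
Matching: 1 rows

1 rows:
Jack, 90000


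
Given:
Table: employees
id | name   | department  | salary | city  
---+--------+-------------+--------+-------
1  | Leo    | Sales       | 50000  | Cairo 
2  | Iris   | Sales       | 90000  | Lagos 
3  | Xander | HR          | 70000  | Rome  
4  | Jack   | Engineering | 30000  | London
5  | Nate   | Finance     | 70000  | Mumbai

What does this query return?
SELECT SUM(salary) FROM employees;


SUM(salary) = 50000 + 90000 + 70000 + 30000 + 70000 = 310000

310000


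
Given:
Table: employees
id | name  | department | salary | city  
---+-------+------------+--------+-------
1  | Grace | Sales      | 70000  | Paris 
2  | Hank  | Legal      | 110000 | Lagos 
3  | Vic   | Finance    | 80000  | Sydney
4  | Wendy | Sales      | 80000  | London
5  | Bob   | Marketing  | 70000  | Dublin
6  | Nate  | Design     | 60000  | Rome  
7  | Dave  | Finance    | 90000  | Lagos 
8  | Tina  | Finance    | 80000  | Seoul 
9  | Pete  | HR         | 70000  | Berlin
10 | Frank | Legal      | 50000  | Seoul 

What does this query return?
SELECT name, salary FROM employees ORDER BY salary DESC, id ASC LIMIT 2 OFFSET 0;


Sort by salary DESC (id ASC tiebreak), then skip 0 and take 2
Rows 1 through 2

2 rows:
Hank, 110000
Dave, 90000


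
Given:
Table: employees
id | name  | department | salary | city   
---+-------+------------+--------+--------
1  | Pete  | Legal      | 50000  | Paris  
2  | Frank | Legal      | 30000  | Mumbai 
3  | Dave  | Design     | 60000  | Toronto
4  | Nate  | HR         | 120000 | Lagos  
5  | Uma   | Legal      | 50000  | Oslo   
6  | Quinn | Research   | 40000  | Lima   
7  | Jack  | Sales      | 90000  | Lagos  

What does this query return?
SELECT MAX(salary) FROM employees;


Salaries: 50000, 30000, 60000, 120000, 50000, 40000, 90000
MAX = 120000

120000


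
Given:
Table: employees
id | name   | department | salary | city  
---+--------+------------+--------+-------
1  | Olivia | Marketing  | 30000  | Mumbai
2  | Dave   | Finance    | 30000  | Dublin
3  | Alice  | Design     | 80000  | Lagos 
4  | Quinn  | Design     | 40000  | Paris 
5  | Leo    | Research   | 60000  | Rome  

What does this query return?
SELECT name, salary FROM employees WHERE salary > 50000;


Filtering: salary > 50000
Matching: 2 rows

2 rows:
Alice, 80000
Leo, 60000


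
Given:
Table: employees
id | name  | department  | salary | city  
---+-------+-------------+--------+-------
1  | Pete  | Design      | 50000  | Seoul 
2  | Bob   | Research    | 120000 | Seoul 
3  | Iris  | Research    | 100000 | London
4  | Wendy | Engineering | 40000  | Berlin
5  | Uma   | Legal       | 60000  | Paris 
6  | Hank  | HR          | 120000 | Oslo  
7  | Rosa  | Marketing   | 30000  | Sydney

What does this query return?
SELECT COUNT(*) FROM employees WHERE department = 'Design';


Counting rows where department = 'Design'
  Pete -> MATCH


1


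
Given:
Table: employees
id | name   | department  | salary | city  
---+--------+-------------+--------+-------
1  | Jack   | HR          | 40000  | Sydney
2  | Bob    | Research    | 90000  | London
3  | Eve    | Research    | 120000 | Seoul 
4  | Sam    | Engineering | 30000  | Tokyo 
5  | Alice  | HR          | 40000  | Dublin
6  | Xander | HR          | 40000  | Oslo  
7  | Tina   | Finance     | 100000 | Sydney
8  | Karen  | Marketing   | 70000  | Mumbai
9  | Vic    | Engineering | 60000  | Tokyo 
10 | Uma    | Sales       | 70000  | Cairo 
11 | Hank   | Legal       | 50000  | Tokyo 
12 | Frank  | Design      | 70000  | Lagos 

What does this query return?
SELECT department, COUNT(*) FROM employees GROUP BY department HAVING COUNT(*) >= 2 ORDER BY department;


Groups with count >= 2:
  Engineering: 2 -> PASS
  HR: 3 -> PASS
  Research: 2 -> PASS
  Design: 1 -> filtered out
  Finance: 1 -> filtered out
  Legal: 1 -> filtered out
  Marketing: 1 -> filtered out
  Sales: 1 -> filtered out


3 groups:
Engineering, 2
HR, 3
Research, 2


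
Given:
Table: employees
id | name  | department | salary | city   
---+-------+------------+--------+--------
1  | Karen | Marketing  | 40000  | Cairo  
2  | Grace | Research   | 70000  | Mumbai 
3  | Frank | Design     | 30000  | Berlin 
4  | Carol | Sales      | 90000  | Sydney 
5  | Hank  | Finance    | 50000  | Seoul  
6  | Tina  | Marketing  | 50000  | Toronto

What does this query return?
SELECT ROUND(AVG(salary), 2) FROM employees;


SUM(salary) = 330000
COUNT = 6
ROUND(AVG, 2) = ROUND(330000 / 6, 2) = 55000.0

55000.0


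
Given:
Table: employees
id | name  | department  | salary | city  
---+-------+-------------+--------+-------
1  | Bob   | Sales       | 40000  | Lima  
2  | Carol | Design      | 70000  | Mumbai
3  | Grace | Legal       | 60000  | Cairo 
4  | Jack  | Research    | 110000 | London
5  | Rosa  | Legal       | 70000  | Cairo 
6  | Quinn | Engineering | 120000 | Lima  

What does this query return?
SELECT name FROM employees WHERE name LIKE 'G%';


LIKE 'G%' matches names starting with 'G'
Matching: 1

1 rows:
Grace


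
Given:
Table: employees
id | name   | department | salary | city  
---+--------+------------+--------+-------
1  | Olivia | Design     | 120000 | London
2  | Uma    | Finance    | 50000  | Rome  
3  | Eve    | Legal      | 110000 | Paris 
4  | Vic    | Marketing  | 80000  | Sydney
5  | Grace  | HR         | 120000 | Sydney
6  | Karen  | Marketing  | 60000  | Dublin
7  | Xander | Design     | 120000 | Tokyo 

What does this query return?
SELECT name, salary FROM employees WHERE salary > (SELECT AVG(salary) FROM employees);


Subquery: AVG(salary) = 94285.71
Filtering: salary > 94285.71
  Olivia (120000) -> MATCH
  Eve (110000) -> MATCH
  Grace (120000) -> MATCH
  Xander (120000) -> MATCH


4 rows:
Olivia, 120000
Eve, 110000
Grace, 120000
Xander, 120000


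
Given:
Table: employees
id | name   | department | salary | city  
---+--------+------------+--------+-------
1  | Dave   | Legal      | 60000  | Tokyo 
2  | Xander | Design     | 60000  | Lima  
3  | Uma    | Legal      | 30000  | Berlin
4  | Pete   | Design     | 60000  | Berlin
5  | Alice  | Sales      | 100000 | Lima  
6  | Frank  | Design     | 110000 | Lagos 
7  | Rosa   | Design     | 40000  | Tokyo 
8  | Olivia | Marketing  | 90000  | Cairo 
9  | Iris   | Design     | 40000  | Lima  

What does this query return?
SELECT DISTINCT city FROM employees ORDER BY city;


All 'city' values (row order): Tokyo, Lima, Berlin, Berlin, Lima, Lagos, Tokyo, Cairo, Lima
Removing duplicates leaves 5 unique value(s).

5 values:
Berlin
Cairo
Lagos
Lima
Tokyo


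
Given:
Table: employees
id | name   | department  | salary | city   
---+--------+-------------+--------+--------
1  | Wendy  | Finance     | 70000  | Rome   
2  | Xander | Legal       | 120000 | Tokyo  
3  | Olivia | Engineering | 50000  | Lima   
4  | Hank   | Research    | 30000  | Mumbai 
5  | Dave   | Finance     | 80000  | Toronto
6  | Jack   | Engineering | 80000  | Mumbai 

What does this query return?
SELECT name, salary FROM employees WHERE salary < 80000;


Filtering: salary < 80000
Matching: 3 rows

3 rows:
Wendy, 70000
Olivia, 50000
Hank, 30000


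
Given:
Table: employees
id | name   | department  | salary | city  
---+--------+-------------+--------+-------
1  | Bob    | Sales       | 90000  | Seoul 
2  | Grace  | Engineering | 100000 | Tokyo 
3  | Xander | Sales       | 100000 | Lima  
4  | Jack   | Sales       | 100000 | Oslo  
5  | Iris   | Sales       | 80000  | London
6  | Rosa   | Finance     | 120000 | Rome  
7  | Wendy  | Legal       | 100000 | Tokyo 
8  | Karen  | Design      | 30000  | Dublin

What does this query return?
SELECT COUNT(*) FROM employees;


COUNT(*) counts all rows

8


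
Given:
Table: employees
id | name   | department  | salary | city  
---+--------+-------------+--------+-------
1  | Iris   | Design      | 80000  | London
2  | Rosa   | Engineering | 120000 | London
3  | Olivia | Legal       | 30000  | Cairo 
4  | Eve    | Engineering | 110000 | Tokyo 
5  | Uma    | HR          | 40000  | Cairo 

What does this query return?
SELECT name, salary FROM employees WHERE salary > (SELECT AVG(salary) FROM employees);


Subquery: AVG(salary) = 76000.0
Filtering: salary > 76000.0
  Iris (80000) -> MATCH
  Rosa (120000) -> MATCH
  Eve (110000) -> MATCH


3 rows:
Iris, 80000
Rosa, 120000
Eve, 110000


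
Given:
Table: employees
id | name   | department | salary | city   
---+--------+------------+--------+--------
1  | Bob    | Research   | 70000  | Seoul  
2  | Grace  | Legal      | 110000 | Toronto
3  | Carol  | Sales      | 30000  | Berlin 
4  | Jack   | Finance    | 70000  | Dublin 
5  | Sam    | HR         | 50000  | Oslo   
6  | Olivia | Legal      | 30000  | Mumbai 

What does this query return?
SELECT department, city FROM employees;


Projecting columns: department, city

6 rows:
Research, Seoul
Legal, Toronto
Sales, Berlin
Finance, Dublin
HR, Oslo
Legal, Mumbai


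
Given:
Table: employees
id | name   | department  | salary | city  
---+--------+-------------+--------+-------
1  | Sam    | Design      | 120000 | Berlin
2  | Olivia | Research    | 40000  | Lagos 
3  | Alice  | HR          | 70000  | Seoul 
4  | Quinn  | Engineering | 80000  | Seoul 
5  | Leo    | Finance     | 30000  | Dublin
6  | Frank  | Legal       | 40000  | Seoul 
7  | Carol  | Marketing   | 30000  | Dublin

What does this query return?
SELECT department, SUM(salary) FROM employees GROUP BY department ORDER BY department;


Summing salary within each department:
  Design: 120000 = 120000
  Engineering: 80000 = 80000
  Finance: 30000 = 30000
  HR: 70000 = 70000
  Legal: 40000 = 40000
  Marketing: 30000 = 30000
  Research: 40000 = 40000


7 groups:
Design, 120000
Engineering, 80000
Finance, 30000
HR, 70000
Legal, 40000
Marketing, 30000
Research, 40000


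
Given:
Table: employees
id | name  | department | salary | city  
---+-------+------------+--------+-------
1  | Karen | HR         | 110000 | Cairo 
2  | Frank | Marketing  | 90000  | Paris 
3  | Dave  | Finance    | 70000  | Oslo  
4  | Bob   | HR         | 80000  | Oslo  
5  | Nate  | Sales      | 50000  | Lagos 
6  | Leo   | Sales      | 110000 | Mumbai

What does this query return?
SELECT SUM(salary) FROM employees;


SUM(salary) = 110000 + 90000 + 70000 + 80000 + 50000 + 110000 = 510000

510000


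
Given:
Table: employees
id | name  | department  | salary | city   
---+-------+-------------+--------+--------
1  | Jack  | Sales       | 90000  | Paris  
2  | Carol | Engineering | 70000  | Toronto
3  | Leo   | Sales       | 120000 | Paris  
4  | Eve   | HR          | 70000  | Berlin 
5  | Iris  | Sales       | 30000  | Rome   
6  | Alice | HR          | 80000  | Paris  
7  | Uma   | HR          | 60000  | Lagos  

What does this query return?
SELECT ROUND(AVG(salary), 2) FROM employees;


SUM(salary) = 520000
COUNT = 7
ROUND(AVG, 2) = ROUND(520000 / 7, 2) = 74285.71

74285.71


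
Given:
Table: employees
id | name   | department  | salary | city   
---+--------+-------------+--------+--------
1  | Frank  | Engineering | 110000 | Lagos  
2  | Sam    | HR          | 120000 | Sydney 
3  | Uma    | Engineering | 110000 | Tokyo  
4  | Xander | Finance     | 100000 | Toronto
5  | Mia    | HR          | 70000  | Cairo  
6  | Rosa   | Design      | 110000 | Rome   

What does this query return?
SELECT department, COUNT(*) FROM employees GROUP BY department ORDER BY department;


Assigning each row to its department group:
  Frank -> Engineering
  Sam -> HR
  Uma -> Engineering
  Xander -> Finance
  Mia -> HR
  Rosa -> Design


4 groups:
Design, 1
Engineering, 2
Finance, 1
HR, 2


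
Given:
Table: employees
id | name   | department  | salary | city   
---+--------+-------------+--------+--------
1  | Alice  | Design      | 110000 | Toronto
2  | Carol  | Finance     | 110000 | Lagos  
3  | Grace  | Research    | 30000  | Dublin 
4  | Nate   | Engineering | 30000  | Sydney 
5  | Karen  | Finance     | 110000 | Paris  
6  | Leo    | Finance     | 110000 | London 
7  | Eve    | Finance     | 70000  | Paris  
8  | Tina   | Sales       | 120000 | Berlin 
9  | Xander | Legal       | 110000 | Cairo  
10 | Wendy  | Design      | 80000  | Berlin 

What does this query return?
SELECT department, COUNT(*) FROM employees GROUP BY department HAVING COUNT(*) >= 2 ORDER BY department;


Groups with count >= 2:
  Design: 2 -> PASS
  Finance: 4 -> PASS
  Engineering: 1 -> filtered out
  Legal: 1 -> filtered out
  Research: 1 -> filtered out
  Sales: 1 -> filtered out


2 groups:
Design, 2
Finance, 4


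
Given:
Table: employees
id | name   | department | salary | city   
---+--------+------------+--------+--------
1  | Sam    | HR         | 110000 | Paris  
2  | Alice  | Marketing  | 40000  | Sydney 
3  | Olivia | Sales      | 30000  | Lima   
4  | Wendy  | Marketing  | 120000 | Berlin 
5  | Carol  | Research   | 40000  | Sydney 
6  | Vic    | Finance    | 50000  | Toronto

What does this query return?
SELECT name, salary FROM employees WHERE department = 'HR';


Filtering: department = 'HR'
Matching rows: 1

1 rows:
Sam, 110000


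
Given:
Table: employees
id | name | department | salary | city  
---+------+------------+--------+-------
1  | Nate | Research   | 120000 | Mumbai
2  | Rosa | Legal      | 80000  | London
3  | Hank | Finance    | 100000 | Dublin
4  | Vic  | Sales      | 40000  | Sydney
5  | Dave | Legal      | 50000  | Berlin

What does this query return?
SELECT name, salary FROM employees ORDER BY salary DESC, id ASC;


Sorting by salary DESC, then id ASC for ties

5 rows:
Nate, 120000
Hank, 100000
Rosa, 80000
Dave, 50000
Vic, 40000


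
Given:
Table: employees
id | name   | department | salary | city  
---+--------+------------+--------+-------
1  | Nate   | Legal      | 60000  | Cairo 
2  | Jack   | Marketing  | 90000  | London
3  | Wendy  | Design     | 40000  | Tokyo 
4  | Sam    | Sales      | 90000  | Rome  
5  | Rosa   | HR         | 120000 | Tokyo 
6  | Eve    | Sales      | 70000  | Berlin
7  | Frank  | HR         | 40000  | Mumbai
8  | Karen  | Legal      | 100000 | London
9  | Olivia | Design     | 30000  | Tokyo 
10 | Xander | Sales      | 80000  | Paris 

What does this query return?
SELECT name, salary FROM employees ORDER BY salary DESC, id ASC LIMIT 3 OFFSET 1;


Sort by salary DESC (id ASC tiebreak), then skip 1 and take 3
Rows 2 through 4

3 rows:
Karen, 100000
Jack, 90000
Sam, 90000


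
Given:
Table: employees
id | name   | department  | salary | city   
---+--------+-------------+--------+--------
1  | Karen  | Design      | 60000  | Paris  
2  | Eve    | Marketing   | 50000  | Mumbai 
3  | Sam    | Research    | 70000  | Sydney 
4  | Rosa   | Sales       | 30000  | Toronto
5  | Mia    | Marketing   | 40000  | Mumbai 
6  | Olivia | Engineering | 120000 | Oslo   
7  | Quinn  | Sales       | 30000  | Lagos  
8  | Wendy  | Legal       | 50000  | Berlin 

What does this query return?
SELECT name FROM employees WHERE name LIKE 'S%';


LIKE 'S%' matches names starting with 'S'
Matching: 1

1 rows:
Sam


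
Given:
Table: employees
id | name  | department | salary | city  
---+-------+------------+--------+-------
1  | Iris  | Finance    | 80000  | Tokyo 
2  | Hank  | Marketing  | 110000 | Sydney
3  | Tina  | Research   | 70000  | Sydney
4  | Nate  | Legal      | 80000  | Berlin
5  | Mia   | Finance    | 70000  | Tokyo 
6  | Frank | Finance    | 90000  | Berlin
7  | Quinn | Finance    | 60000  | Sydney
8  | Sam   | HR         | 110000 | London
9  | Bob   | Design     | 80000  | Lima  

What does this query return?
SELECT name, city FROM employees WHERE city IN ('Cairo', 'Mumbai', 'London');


Filtering: city IN ('Cairo', 'Mumbai', 'London')
Matching: 1 rows

1 rows:
Sam, London


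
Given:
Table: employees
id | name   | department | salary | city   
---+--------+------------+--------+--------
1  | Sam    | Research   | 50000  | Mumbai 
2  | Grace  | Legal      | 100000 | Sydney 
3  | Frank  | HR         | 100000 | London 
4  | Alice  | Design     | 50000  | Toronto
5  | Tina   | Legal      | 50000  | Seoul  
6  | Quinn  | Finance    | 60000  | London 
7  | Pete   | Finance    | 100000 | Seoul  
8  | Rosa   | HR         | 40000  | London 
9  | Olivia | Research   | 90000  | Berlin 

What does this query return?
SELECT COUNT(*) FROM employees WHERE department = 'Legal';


Counting rows where department = 'Legal'
  Grace -> MATCH
  Tina -> MATCH


2


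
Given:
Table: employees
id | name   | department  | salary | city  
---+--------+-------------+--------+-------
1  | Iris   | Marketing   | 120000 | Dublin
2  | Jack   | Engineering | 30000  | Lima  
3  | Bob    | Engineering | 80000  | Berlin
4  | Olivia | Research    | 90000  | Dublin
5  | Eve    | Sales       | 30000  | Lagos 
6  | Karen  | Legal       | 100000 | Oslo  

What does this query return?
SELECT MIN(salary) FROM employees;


Salaries: 120000, 30000, 80000, 90000, 30000, 100000
MIN = 30000

30000


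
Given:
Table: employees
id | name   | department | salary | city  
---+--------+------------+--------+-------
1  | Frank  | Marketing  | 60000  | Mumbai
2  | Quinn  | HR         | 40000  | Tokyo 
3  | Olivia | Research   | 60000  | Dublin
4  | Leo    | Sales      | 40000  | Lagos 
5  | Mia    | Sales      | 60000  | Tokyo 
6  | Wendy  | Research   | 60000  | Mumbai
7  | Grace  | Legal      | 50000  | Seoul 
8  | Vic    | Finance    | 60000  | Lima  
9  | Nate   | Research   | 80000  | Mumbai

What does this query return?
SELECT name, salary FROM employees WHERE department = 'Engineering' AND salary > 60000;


Filtering: department = 'Engineering' AND salary > 60000
Matching: 0 rows

Empty result set (0 rows)


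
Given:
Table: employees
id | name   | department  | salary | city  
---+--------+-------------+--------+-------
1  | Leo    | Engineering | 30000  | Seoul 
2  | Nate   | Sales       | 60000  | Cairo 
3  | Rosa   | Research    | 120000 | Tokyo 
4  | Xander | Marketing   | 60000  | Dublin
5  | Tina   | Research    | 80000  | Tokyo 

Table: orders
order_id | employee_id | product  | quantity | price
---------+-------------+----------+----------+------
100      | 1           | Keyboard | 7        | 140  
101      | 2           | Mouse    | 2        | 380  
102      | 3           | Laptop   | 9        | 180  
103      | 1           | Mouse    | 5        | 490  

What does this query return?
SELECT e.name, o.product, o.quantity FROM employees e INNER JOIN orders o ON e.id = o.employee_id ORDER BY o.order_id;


Joining employees.id = orders.employee_id:
  employee Leo (id=1) -> order Keyboard
  employee Nate (id=2) -> order Mouse
  employee Rosa (id=3) -> order Laptop
  employee Leo (id=1) -> order Mouse


4 rows:
Leo, Keyboard, 7
Nate, Mouse, 2
Rosa, Laptop, 9
Leo, Mouse, 5


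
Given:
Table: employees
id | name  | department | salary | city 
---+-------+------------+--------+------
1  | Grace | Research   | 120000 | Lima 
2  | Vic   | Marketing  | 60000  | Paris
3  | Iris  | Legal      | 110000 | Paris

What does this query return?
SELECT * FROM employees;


SELECT * returns all 3 rows with all columns

3 rows:
1, Grace, Research, 120000, Lima
2, Vic, Marketing, 60000, Paris
3, Iris, Legal, 110000, Paris


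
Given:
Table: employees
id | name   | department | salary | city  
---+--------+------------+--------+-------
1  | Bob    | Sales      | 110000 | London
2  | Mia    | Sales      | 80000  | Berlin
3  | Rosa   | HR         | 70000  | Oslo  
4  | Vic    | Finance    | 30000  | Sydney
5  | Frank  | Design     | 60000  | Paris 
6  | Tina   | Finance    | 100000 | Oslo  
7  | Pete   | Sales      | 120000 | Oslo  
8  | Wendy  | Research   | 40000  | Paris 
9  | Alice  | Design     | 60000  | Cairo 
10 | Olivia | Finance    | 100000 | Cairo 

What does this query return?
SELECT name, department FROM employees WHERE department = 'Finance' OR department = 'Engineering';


Filtering: department = 'Finance' OR 'Engineering'
Matching: 3 rows

3 rows:
Vic, Finance
Tina, Finance
Olivia, Finance


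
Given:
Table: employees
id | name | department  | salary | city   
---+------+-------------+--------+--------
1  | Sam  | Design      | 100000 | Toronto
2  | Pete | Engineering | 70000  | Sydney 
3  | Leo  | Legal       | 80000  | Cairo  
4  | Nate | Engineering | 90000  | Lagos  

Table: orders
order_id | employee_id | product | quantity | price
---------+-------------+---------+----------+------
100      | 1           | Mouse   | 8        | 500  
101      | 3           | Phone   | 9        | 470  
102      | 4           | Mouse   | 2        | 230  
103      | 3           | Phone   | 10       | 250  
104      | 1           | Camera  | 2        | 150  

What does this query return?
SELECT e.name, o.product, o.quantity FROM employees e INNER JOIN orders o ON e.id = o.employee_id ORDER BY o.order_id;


Joining employees.id = orders.employee_id:
  employee Sam (id=1) -> order Mouse
  employee Leo (id=3) -> order Phone
  employee Nate (id=4) -> order Mouse
  employee Leo (id=3) -> order Phone
  employee Sam (id=1) -> order Camera


5 rows:
Sam, Mouse, 8
Leo, Phone, 9
Nate, Mouse, 2
Leo, Phone, 10
Sam, Camera, 2


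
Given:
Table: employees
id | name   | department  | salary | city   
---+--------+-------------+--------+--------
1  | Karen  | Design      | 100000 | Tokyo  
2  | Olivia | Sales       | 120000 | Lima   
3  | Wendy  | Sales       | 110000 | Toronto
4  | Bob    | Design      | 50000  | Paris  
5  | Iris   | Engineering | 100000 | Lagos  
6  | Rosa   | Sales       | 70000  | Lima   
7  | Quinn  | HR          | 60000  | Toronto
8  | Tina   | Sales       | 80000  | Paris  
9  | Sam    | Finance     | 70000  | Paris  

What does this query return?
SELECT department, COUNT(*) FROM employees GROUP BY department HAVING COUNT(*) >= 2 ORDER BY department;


Groups with count >= 2:
  Design: 2 -> PASS
  Sales: 4 -> PASS
  Engineering: 1 -> filtered out
  Finance: 1 -> filtered out
  HR: 1 -> filtered out


2 groups:
Design, 2
Sales, 4


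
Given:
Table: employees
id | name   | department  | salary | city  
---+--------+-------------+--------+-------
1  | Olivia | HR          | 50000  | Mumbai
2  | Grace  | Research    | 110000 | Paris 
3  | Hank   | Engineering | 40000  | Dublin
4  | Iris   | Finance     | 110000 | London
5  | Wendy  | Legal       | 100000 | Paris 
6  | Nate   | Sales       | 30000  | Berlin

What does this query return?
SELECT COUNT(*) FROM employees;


COUNT(*) counts all rows

6


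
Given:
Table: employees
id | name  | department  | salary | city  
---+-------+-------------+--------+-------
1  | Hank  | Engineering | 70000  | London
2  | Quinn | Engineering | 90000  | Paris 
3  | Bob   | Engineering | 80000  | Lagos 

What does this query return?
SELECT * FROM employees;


SELECT * returns all 3 rows with all columns

3 rows:
1, Hank, Engineering, 70000, London
2, Quinn, Engineering, 90000, Paris
3, Bob, Engineering, 80000, Lagos
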